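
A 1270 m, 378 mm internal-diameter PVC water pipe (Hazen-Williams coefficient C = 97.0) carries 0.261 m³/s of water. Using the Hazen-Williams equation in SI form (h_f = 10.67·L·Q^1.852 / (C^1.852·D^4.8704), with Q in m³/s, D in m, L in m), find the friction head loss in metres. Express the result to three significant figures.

h_f ≈ 26.9 m

h_f = 10.67·1270·0.261^1.852 / (97.0^1.852·0.378^4.8704) = 26.91 m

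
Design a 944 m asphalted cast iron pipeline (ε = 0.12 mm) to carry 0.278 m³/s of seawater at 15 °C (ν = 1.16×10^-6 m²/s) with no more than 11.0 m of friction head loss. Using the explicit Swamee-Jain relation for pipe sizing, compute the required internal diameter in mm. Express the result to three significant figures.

Swamee-Jain (Type III): D = 0.66·[ε^1.25·(LQ²/(gh_f))^4.75 + ν·Q^9.4·(L/(gh_f))^5.2]^0.04
LQ²/(gh_f) = 0.6761; L/(gh_f) = 8.748
Term 1 = ε^1.25·(…)^4.75 = 1.96×10^-6; Term 2 = ν·Q^9.4·(…)^5.2 = 5.45×10^-7
D = 0.66·(1.96×10^-6 + 5.45×10^-7)^0.04 = 0.3940 m = 394 mm
Check: V = 2.28 m/s, Re = 7.75×10^5, f = 0.01599, h_f = 10.2 m ≈ 11.0 m ✓

D ≈ 394 mm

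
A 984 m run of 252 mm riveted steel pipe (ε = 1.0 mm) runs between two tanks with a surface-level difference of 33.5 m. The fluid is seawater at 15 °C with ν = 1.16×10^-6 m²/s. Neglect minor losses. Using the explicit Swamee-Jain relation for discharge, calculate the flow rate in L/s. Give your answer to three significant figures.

Q ≈ 121 L/s

Swamee-Jain (Type II): Q = -0.965·√(gD⁵h_f/L)·ln[ε/(3.7D) + √(3.17ν²L/(gD³h_f))]
√(gD⁵h_f/L) = √(9.81·0.252⁵·33.5/984) = 0.01842
ε/(3.7D) = 0.00107; √(3.17ν²L/(gD³h_f)) = 2.83×10^-5
Q = -0.965·0.01842·ln(0.001101) = 0.1211 m³/s
Check: V = 2.43 m/s, Re = 5.27×10^5, f = 0.02866, h_f = 33.6 m ≈ 33.5 m ✓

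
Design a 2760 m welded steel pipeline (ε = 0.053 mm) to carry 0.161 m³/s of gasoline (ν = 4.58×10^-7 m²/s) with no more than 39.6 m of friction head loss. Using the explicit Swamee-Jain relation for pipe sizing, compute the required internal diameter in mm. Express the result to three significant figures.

Swamee-Jain (Type III): D = 0.66·[ε^1.25·(LQ²/(gh_f))^4.75 + ν·Q^9.4·(L/(gh_f))^5.2]^0.04
LQ²/(gh_f) = 0.1842; L/(gh_f) = 7.105
Term 1 = ε^1.25·(…)^4.75 = 1.46×10^-9; Term 2 = ν·Q^9.4·(…)^5.2 = 4.30×10^-10
D = 0.66·(1.46×10^-9 + 4.30×10^-10)^0.04 = 0.2955 m = 296 mm
Check: V = 2.35 m/s, Re = 1.51×10^6, f = 0.01422, h_f = 37.3 m ≈ 39.6 m ✓

D ≈ 296 mm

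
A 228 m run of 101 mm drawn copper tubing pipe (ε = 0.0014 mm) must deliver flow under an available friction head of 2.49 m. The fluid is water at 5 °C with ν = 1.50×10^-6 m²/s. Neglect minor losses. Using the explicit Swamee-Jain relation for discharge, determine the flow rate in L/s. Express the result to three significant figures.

Swamee-Jain (Type II): Q = -0.965·√(gD⁵h_f/L)·ln[ε/(3.7D) + √(3.17ν²L/(gD³h_f))]
√(gD⁵h_f/L) = √(9.81·0.101⁵·2.49/228) = 0.001061
ε/(3.7D) = 3.75×10^-6; √(3.17ν²L/(gD³h_f)) = 2.54×10^-4
Q = -0.965·0.001061·ln(2.579×10^-4) = 0.008461 m³/s
Check: V = 1.06 m/s, Re = 7.11×10^4, f = 0.01928, h_f = 2.47 m ≈ 2.49 m ✓

Q ≈ 8.46 L/s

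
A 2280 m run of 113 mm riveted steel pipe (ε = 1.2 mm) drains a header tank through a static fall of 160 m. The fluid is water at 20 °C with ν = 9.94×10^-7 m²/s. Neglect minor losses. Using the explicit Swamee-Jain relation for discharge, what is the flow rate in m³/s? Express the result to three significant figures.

Q ≈ 0.0201 m³/s

Swamee-Jain (Type II): Q = -0.965·√(gD⁵h_f/L)·ln[ε/(3.7D) + √(3.17ν²L/(gD³h_f))]
√(gD⁵h_f/L) = √(9.81·0.113⁵·160/2280) = 0.003561
ε/(3.7D) = 0.00287; √(3.17ν²L/(gD³h_f)) = 5.62×10^-5
Q = -0.965·0.003561·ln(0.002926) = 0.02005 m³/s
Check: V = 2.00 m/s, Re = 2.27×10^5, f = 0.03908, h_f = 161 m ≈ 160 m ✓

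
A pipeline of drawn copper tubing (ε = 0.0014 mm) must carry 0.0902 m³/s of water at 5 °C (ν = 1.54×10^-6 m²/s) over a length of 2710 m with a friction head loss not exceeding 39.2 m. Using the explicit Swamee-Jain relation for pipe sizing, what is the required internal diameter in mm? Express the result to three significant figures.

Swamee-Jain (Type III): D = 0.66·[ε^1.25·(LQ²/(gh_f))^4.75 + ν·Q^9.4·(L/(gh_f))^5.2]^0.04
LQ²/(gh_f) = 0.05734; L/(gh_f) = 7.047
Term 1 = ε^1.25·(…)^4.75 = 6.10×10^-14; Term 2 = ν·Q^9.4·(…)^5.2 = 5.97×10^-12
D = 0.66·(6.10×10^-14 + 5.97×10^-12)^0.04 = 0.2348 m = 235 mm
Check: V = 2.08 m/s, Re = 3.18×10^5, f = 0.01429, h_f = 36.5 m ≈ 39.2 m ✓

D ≈ 235 mm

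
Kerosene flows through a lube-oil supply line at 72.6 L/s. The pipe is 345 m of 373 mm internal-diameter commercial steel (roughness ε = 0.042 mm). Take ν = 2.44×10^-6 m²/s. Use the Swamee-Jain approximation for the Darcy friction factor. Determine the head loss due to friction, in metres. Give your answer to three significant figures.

h_f ≈ 0.384 m

V = 4Q/(πD²) = 4·0.0726/(π·0.373²) = 0.6644 m/s
Re = VD/ν = 0.6644·0.373/2.44×10^-6 = 1.02×10^5 → turbulent
ε/D = 0.042/373 = 1.13×10^-4
Swamee-Jain: f = 0.01847
h_f = f(L/D)V²/(2g) = 0.01847·(345/0.373)·0.6644²/(2·9.81) = 0.3844 m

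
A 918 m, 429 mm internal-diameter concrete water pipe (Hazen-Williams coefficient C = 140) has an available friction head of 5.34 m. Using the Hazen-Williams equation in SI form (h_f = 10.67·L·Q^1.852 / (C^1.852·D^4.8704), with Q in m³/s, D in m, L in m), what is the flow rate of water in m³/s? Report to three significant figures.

Rearranging: Q = [h_f·C^1.852·D^4.8704 / (10.67·L)]^(1/1.852)
Q = [5.34·140^1.852·0.429^4.8704 / (10.67·918)]^0.540 = 0.2615 m³/s

Q ≈ 0.261 m³/s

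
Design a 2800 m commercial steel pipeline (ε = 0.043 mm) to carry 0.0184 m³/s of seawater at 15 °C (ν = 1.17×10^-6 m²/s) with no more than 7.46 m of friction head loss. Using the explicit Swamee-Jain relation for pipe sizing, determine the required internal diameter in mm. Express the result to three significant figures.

Swamee-Jain (Type III): D = 0.66·[ε^1.25·(LQ²/(gh_f))^4.75 + ν·Q^9.4·(L/(gh_f))^5.2]^0.04
LQ²/(gh_f) = 0.01295; L/(gh_f) = 38.26
Term 1 = ε^1.25·(…)^4.75 = 3.76×10^-15; Term 2 = ν·Q^9.4·(…)^5.2 = 9.72×10^-15
D = 0.66·(3.76×10^-15 + 9.72×10^-15)^0.04 = 0.1840 m = 184 mm
Check: V = 0.692 m/s, Re = 1.09×10^5, f = 0.01891, h_f = 7.03 m ≈ 7.46 m ✓

D ≈ 184 mm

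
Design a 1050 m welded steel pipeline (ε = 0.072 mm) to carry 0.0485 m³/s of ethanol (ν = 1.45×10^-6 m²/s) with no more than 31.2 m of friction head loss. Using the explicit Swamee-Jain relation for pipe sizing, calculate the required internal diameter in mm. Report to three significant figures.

D ≈ 167 mm

Swamee-Jain (Type III): D = 0.66·[ε^1.25·(LQ²/(gh_f))^4.75 + ν·Q^9.4·(L/(gh_f))^5.2]^0.04
LQ²/(gh_f) = 0.008070; L/(gh_f) = 3.431
Term 1 = ε^1.25·(…)^4.75 = 7.57×10^-16; Term 2 = ν·Q^9.4·(…)^5.2 = 3.90×10^-16
D = 0.66·(7.57×10^-16 + 3.90×10^-16)^0.04 = 0.1667 m = 167 mm
Check: V = 2.22 m/s, Re = 2.55×10^5, f = 0.01816, h_f = 28.8 m ≈ 31.2 m ✓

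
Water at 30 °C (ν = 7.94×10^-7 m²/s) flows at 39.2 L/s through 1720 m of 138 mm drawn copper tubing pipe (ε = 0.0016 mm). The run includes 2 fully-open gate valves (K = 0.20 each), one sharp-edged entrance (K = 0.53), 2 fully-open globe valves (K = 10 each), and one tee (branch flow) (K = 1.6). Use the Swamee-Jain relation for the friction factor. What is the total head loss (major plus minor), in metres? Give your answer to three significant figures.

V = 4Q/(πD²) = 2.621 m/s; V²/2g = 0.3501 m
Re = 4.56×10^5, ε/D = 1.16×10^-5 → f = 0.01349 (Swamee-Jain)
Major: h_f = f(L/D)·V²/2g = 0.01349·12464·0.3501 = 58.85 m
Minor: ΣK = 22.5; h_m = ΣK·V²/2g = 7.887 m
Total H_L = 58.85 + 7.887 = 66.74 m

H_L ≈ 66.7 m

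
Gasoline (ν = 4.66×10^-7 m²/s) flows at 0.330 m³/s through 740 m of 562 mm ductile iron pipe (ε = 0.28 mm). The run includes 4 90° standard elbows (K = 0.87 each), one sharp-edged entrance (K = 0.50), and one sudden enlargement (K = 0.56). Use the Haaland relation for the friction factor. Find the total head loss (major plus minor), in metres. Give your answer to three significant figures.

V = 4Q/(πD²) = 1.330 m/s; V²/2g = 0.09020 m
Re = 1.60×10^6, ε/D = 4.98×10^-4 → f = 0.01700 (Haaland)
Major: h_f = f(L/D)·V²/2g = 0.01700·1317·0.09020 = 2.019 m
Minor: ΣK = 4.54; h_m = ΣK·V²/2g = 0.4095 m
Total H_L = 2.019 + 0.4095 = 2.428 m

H_L ≈ 2.43 m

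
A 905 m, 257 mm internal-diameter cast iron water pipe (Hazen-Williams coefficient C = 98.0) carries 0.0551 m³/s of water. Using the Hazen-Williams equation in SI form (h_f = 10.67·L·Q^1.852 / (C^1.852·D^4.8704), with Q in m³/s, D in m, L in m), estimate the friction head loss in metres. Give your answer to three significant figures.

h_f ≈ 6.91 m

h_f = 10.67·905·0.0551^1.852 / (98.0^1.852·0.257^4.8704) = 6.911 m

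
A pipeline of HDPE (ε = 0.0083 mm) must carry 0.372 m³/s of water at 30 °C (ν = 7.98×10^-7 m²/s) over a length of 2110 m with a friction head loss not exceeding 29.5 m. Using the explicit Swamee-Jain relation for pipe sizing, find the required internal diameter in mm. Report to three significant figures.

D ≈ 395 mm

Swamee-Jain (Type III): D = 0.66·[ε^1.25·(LQ²/(gh_f))^4.75 + ν·Q^9.4·(L/(gh_f))^5.2]^0.04
LQ²/(gh_f) = 1.009; L/(gh_f) = 7.291
Term 1 = ε^1.25·(…)^4.75 = 4.65×10^-7; Term 2 = ν·Q^9.4·(…)^5.2 = 2.25×10^-6
D = 0.66·(4.65×10^-7 + 2.25×10^-6)^0.04 = 0.3953 m = 395 mm
Check: V = 3.03 m/s, Re = 1.50×10^6, f = 0.01148, h_f = 28.7 m ≈ 29.5 m ✓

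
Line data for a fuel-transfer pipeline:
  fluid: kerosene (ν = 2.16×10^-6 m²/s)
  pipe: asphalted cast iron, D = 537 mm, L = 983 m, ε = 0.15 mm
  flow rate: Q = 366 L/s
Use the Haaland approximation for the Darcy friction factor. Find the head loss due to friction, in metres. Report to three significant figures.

h_f ≈ 3.96 m

V = 4Q/(πD²) = 4·0.366/(π·0.537²) = 1.616 m/s
Re = VD/ν = 1.616·0.537/2.16×10^-6 = 4.02×10^5 → turbulent
ε/D = 0.15/537 = 2.79×10^-4
Haaland: f = 0.01624
h_f = f(L/D)V²/(2g) = 0.01624·(983/0.537)·1.616²/(2·9.81) = 3.958 m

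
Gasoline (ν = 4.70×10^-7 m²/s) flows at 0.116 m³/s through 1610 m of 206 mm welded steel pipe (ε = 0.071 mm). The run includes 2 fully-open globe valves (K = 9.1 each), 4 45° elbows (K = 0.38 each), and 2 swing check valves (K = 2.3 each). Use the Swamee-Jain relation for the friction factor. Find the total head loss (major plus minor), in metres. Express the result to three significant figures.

V = 4Q/(πD²) = 3.480 m/s; V²/2g = 0.6174 m
Re = 1.53×10^6, ε/D = 3.45×10^-4 → f = 0.01591 (Swamee-Jain)
Major: h_f = f(L/D)·V²/2g = 0.01591·7816·0.6174 = 76.79 m
Minor: ΣK = 24.3; h_m = ΣK·V²/2g = 15.02 m
Total H_L = 76.79 + 15.02 = 91.81 m

H_L ≈ 91.8 m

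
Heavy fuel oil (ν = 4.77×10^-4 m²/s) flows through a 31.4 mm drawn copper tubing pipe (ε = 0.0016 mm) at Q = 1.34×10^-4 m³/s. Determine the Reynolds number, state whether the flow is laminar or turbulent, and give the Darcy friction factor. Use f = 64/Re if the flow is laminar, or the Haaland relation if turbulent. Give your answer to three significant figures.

Re ≈ 11.4; laminar; f = 64/Re ≈ 5.62

V = 4Q/(πD²) = 0.1730 m/s
Re = VD/ν = 0.1730·0.0314/4.77×10^-4 = 11.4
Re < 2300 → laminar → f = 64/Re = 5.618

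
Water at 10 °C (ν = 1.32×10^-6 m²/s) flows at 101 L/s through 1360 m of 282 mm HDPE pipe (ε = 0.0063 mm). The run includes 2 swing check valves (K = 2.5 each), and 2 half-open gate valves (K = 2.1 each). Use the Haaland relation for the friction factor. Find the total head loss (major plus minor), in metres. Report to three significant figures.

H_L ≈ 10.3 m

V = 4Q/(πD²) = 1.617 m/s; V²/2g = 0.1333 m
Re = 3.45×10^5, ε/D = 2.23×10^-5 → f = 0.01418 (Haaland)
Major: h_f = f(L/D)·V²/2g = 0.01418·4823·0.1333 = 9.113 m
Minor: ΣK = 9.20; h_m = ΣK·V²/2g = 1.226 m
Total H_L = 9.113 + 1.226 = 10.34 m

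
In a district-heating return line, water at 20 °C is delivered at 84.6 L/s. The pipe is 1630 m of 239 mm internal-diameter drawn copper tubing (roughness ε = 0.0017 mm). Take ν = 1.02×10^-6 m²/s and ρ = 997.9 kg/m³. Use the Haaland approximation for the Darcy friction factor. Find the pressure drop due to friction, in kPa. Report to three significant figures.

V = 4Q/(πD²) = 4·0.0846/(π·0.239²) = 1.886 m/s
Re = VD/ν = 1.886·0.239/1.02×10^-6 = 4.42×10^5 → turbulent
ε/D = 0.0017/239 = 7.11×10^-6
Haaland: f = 0.01343
h_f = f(L/D)V²/(2g) = 0.01343·(1630/0.239)·1.886²/(2·9.81) = 16.60 m
Δp = ρg·h_f = 997.9·9.81·16.60 = 162.5 kPa

Δp ≈ 163 kPa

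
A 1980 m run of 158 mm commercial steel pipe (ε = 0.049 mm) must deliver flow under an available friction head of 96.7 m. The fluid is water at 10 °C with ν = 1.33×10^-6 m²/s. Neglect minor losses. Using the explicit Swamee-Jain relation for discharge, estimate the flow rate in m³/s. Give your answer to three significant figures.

Q ≈ 0.0589 m³/s

Swamee-Jain (Type II): Q = -0.965·√(gD⁵h_f/L)·ln[ε/(3.7D) + √(3.17ν²L/(gD³h_f))]
√(gD⁵h_f/L) = √(9.81·0.158⁵·96.7/1980) = 0.006868
ε/(3.7D) = 8.38×10^-5; √(3.17ν²L/(gD³h_f)) = 5.45×10^-5
Q = -0.965·0.006868·ln(1.383×10^-4) = 0.05890 m³/s
Check: V = 3.00 m/s, Re = 3.57×10^5, f = 0.01688, h_f = 97.3 m ≈ 96.7 m ✓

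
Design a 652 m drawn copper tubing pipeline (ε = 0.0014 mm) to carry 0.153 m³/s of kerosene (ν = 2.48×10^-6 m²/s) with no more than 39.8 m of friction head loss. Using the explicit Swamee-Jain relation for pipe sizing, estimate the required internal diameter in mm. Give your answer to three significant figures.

D ≈ 216 mm

Swamee-Jain (Type III): D = 0.66·[ε^1.25·(LQ²/(gh_f))^4.75 + ν·Q^9.4·(L/(gh_f))^5.2]^0.04
LQ²/(gh_f) = 0.03909; L/(gh_f) = 1.670
Term 1 = ε^1.25·(…)^4.75 = 9.89×10^-15; Term 2 = ν·Q^9.4·(…)^5.2 = 7.74×10^-13
D = 0.66·(9.89×10^-15 + 7.74×10^-13)^0.04 = 0.2164 m = 216 mm
Check: V = 4.16 m/s, Re = 3.63×10^5, f = 0.01396, h_f = 37.1 m ≈ 39.8 m ✓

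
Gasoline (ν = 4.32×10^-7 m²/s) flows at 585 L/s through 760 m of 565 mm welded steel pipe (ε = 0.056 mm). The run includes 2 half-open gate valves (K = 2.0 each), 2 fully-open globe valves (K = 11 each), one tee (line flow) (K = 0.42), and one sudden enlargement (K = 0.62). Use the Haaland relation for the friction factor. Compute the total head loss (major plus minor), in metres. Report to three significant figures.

V = 4Q/(πD²) = 2.333 m/s; V²/2g = 0.2775 m
Re = 3.05×10^6, ε/D = 9.91×10^-5 → f = 0.01249 (Haaland)
Major: h_f = f(L/D)·V²/2g = 0.01249·1345·0.2775 = 4.661 m
Minor: ΣK = 27.0; h_m = ΣK·V²/2g = 7.503 m
Total H_L = 4.661 + 7.503 = 12.16 m

H_L ≈ 12.2 m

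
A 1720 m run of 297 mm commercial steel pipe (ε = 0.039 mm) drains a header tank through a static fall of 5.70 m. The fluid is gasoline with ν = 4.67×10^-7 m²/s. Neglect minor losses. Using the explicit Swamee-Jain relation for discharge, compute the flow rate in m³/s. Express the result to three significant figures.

Swamee-Jain (Type II): Q = -0.965·√(gD⁵h_f/L)·ln[ε/(3.7D) + √(3.17ν²L/(gD³h_f))]
√(gD⁵h_f/L) = √(9.81·0.297⁵·5.70/1720) = 0.008668
ε/(3.7D) = 3.55×10^-5; √(3.17ν²L/(gD³h_f)) = 2.85×10^-5
Q = -0.965·0.008668·ln(6.398×10^-5) = 0.08077 m³/s
Check: V = 1.17 m/s, Re = 7.41×10^5, f = 0.01428, h_f = 5.73 m ≈ 5.70 m ✓

Q ≈ 0.0808 m³/s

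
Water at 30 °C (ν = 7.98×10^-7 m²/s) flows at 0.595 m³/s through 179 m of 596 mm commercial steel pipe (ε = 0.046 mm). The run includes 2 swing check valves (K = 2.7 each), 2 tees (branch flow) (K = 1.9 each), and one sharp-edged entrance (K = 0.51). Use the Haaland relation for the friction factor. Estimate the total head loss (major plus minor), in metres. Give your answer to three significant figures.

H_L ≈ 3.12 m

V = 4Q/(πD²) = 2.133 m/s; V²/2g = 0.2318 m
Re = 1.59×10^6, ε/D = 7.72×10^-5 → f = 0.01249 (Haaland)
Major: h_f = f(L/D)·V²/2g = 0.01249·300.3·0.2318 = 0.8699 m
Minor: ΣK = 9.71; h_m = ΣK·V²/2g = 2.251 m
Total H_L = 0.8699 + 2.251 = 3.121 m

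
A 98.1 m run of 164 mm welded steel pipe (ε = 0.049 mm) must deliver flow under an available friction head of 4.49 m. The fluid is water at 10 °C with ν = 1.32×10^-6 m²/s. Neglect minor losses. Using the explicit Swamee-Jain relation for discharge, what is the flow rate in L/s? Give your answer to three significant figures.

Swamee-Jain (Type II): Q = -0.965·√(gD⁵h_f/L)·ln[ε/(3.7D) + √(3.17ν²L/(gD³h_f))]
√(gD⁵h_f/L) = √(9.81·0.164⁵·4.49/98.1) = 0.007298
ε/(3.7D) = 8.08×10^-5; √(3.17ν²L/(gD³h_f)) = 5.28×10^-5
Q = -0.965·0.007298·ln(1.336×10^-4) = 0.06283 m³/s
Check: V = 2.97 m/s, Re = 3.70×10^5, f = 0.01674, h_f = 4.52 m ≈ 4.49 m ✓

Q ≈ 62.8 L/s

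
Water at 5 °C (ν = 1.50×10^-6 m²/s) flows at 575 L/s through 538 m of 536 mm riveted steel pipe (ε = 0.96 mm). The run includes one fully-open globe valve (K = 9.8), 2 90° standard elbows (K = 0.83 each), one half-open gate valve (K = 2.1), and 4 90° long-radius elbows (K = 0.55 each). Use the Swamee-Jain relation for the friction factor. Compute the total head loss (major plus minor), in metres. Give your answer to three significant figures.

H_L ≈ 12.9 m

V = 4Q/(πD²) = 2.548 m/s; V²/2g = 0.3310 m
Re = 9.11×10^5, ε/D = 0.00179 → f = 0.02305 (Swamee-Jain)
Major: h_f = f(L/D)·V²/2g = 0.02305·1004·0.3310 = 7.657 m
Minor: ΣK = 15.8; h_m = ΣK·V²/2g = 5.216 m
Total H_L = 7.657 + 5.216 = 12.87 m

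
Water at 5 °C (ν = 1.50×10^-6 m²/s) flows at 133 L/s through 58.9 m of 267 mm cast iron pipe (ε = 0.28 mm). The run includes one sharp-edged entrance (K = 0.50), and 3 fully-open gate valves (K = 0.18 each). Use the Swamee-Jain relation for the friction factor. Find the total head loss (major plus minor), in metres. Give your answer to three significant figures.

H_L ≈ 1.61 m

V = 4Q/(πD²) = 2.375 m/s; V²/2g = 0.2876 m
Re = 4.23×10^5, ε/D = 0.00105 → f = 0.02067 (Swamee-Jain)
Major: h_f = f(L/D)·V²/2g = 0.02067·220.6·0.2876 = 1.312 m
Minor: ΣK = 1.04; h_m = ΣK·V²/2g = 0.2991 m
Total H_L = 1.312 + 0.2991 = 1.611 m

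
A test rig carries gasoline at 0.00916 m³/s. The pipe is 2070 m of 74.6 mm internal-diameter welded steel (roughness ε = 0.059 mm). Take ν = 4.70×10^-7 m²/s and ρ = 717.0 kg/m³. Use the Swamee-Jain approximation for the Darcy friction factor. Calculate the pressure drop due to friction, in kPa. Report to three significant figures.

V = 4Q/(πD²) = 4·0.00916/(π·0.0746²) = 2.096 m/s
Re = VD/ν = 2.096·0.0746/4.70×10^-7 = 3.33×10^5 → turbulent
ε/D = 0.059/74.6 = 7.91×10^-4
Swamee-Jain: f = 0.01972
h_f = f(L/D)V²/(2g) = 0.01972·(2070/0.0746)·2.096²/(2·9.81) = 122.5 m
Δp = ρg·h_f = 717.0·9.81·122.5 = 861.7 kPa

Δp ≈ 862 kPa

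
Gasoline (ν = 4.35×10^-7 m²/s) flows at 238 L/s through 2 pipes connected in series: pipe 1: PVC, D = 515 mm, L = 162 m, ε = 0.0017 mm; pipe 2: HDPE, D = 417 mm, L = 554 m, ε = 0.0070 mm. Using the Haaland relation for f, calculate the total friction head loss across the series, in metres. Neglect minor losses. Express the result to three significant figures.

Pipe 1: V = 1.143 m/s, Re = 1.35×10^6, ε/D = 3.30×10^-6, f = 0.01109, h_1 = f(L/D)V²/2g = 0.2320 m
Pipe 2: V = 1.743 m/s, Re = 1.67×10^6, ε/D = 1.68×10^-5, f = 0.01109, h_2 = f(L/D)V²/2g = 2.280 m
Series → Q common, losses add: H = Σh = 2.513 m

H ≈ 2.51 m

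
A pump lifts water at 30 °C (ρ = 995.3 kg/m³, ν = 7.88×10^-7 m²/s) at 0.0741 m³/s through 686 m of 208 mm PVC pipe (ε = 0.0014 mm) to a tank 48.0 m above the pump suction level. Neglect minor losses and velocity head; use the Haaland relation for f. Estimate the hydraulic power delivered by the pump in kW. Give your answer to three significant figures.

V = 4Q/(πD²) = 2.181 m/s; Re = 5.76×10^5; ε/D = 6.73×10^-6; f = 0.01282
h_f = f(L/D)V²/2g = 10.25 m
Total head H = z + h_f = 48.0 + 10.25 = 58.25 m
P_hyd = ρgQH = 995.3·9.81·0.0741·58.25 = 42.14 kW

P_hyd ≈ 42.1 kW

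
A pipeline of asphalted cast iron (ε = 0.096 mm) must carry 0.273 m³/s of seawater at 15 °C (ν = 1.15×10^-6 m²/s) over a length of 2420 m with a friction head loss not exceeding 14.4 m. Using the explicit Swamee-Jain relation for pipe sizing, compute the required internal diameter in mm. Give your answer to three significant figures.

Swamee-Jain (Type III): D = 0.66·[ε^1.25·(LQ²/(gh_f))^4.75 + ν·Q^9.4·(L/(gh_f))^5.2]^0.04
LQ²/(gh_f) = 1.277; L/(gh_f) = 17.13
Term 1 = ε^1.25·(…)^4.75 = 3.03×10^-5; Term 2 = ν·Q^9.4·(…)^5.2 = 1.50×10^-5
D = 0.66·(3.03×10^-5 + 1.50×10^-5)^0.04 = 0.4424 m = 442 mm
Check: V = 1.78 m/s, Re = 6.83×10^5, f = 0.01530, h_f = 13.5 m ≈ 14.4 m ✓

D ≈ 442 mm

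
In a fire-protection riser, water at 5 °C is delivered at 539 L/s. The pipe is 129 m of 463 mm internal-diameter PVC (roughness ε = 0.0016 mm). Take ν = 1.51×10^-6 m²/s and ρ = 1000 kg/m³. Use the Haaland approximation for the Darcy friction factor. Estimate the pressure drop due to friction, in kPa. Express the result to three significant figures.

Δp ≈ 16.7 kPa

V = 4Q/(πD²) = 4·0.539/(π·0.463²) = 3.201 m/s
Re = VD/ν = 3.201·0.463/1.51×10^-6 = 9.82×10^5 → turbulent
ε/D = 0.0016/463 = 3.46×10^-6
Haaland: f = 0.01168
h_f = f(L/D)V²/(2g) = 0.01168·(129/0.463)·3.201²/(2·9.81) = 1.700 m
Δp = ρg·h_f = 1000·9.81·1.700 = 16.67 kPa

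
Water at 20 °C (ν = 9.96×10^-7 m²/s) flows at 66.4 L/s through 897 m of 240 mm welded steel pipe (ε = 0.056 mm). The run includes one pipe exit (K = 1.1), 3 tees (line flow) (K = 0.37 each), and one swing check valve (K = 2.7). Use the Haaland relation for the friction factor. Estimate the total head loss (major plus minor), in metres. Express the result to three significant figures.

V = 4Q/(πD²) = 1.468 m/s; V²/2g = 0.1098 m
Re = 3.54×10^5, ε/D = 2.33×10^-4 → f = 0.01606 (Haaland)
Major: h_f = f(L/D)·V²/2g = 0.01606·3738·0.1098 = 6.589 m
Minor: ΣK = 4.91; h_m = ΣK·V²/2g = 0.5391 m
Total H_L = 6.589 + 0.5391 = 7.128 m

H_L ≈ 7.13 m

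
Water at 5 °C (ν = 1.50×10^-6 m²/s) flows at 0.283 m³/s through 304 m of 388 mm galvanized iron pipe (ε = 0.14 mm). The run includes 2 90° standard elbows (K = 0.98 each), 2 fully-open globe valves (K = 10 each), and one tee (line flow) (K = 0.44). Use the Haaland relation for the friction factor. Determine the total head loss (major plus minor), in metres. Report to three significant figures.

H_L ≈ 10.3 m

V = 4Q/(πD²) = 2.393 m/s; V²/2g = 0.2920 m
Re = 6.19×10^5, ε/D = 3.61×10^-4 → f = 0.01644 (Haaland)
Major: h_f = f(L/D)·V²/2g = 0.01644·783.5·0.2920 = 3.761 m
Minor: ΣK = 22.4; h_m = ΣK·V²/2g = 6.541 m
Total H_L = 3.761 + 6.541 = 10.30 m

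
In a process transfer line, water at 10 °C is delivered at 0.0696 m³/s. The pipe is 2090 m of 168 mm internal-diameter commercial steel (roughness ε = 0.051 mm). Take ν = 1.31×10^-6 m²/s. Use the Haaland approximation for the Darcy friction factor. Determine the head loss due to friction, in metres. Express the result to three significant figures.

V = 4Q/(πD²) = 4·0.0696/(π·0.168²) = 3.140 m/s
Re = VD/ν = 3.140·0.168/1.31×10^-6 = 4.03×10^5 → turbulent
ε/D = 0.051/168 = 3.04×10^-4
Haaland: f = 0.01643
h_f = f(L/D)V²/(2g) = 0.01643·(2090/0.168)·3.140²/(2·9.81) = 102.7 m

h_f ≈ 103 m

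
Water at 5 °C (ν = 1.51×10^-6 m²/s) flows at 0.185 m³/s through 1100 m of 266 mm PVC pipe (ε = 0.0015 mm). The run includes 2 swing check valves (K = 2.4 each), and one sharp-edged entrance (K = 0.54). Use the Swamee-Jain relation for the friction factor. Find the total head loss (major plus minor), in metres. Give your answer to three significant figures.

H_L ≈ 33.0 m

V = 4Q/(πD²) = 3.329 m/s; V²/2g = 0.5649 m
Re = 5.86×10^5, ε/D = 5.64×10^-6 → f = 0.01283 (Swamee-Jain)
Major: h_f = f(L/D)·V²/2g = 0.01283·4135·0.5649 = 29.96 m
Minor: ΣK = 5.34; h_m = ΣK·V²/2g = 3.016 m
Total H_L = 29.96 + 3.016 = 32.98 m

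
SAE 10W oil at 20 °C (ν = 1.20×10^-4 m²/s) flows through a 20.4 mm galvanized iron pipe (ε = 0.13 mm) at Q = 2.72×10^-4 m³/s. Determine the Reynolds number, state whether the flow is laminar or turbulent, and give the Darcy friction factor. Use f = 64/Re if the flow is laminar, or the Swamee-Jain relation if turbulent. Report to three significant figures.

Re ≈ 141; laminar; f = 64/Re ≈ 0.452

V = 4Q/(πD²) = 0.8322 m/s
Re = VD/ν = 0.8322·0.0204/1.20×10^-4 = 141
Re < 2300 → laminar → f = 64/Re = 0.4524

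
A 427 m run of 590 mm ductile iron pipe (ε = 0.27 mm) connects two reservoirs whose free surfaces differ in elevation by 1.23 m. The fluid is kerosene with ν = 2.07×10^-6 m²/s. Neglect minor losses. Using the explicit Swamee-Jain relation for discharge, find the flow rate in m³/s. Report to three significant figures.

Q ≈ 0.376 m³/s

Swamee-Jain (Type II): Q = -0.965·√(gD⁵h_f/L)·ln[ε/(3.7D) + √(3.17ν²L/(gD³h_f))]
√(gD⁵h_f/L) = √(9.81·0.590⁵·1.23/427) = 0.04495
ε/(3.7D) = 1.24×10^-4; √(3.17ν²L/(gD³h_f)) = 4.84×10^-5
Q = -0.965·0.04495·ln(1.721×10^-4) = 0.3760 m³/s
Check: V = 1.38 m/s, Re = 3.92×10^5, f = 0.01775, h_f = 1.24 m ≈ 1.23 m ✓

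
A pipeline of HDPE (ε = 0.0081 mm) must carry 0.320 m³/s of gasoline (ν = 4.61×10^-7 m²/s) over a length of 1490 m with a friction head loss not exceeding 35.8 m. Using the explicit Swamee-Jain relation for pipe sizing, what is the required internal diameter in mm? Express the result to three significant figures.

D ≈ 329 mm

Swamee-Jain (Type III): D = 0.66·[ε^1.25·(LQ²/(gh_f))^4.75 + ν·Q^9.4·(L/(gh_f))^5.2]^0.04
LQ²/(gh_f) = 0.4344; L/(gh_f) = 4.243
Term 1 = ε^1.25·(…)^4.75 = 8.24×10^-9; Term 2 = ν·Q^9.4·(…)^5.2 = 1.89×10^-8
D = 0.66·(8.24×10^-9 + 1.89×10^-8)^0.04 = 0.3288 m = 329 mm
Check: V = 3.77 m/s, Re = 2.69×10^6, f = 0.01087, h_f = 35.7 m ≈ 35.8 m ✓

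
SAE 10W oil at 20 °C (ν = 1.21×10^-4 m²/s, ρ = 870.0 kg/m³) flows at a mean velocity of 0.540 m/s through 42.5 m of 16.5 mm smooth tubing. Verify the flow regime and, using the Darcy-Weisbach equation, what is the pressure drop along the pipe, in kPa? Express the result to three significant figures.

Re = VD/ν = 0.540·0.01650/1.21×10^-4 = 73.6 → laminar (Re < 2300)
f = 64/Re = 0.8691
h_f = f(L/D)V²/(2g) = 0.8691·(42.5/0.01650)·0.540²/(2·9.81) = 33.27 m
Δp = ρg·h_f = 870.0·9.81·33.27 = 284.0 kPa

Δp ≈ 284 kPa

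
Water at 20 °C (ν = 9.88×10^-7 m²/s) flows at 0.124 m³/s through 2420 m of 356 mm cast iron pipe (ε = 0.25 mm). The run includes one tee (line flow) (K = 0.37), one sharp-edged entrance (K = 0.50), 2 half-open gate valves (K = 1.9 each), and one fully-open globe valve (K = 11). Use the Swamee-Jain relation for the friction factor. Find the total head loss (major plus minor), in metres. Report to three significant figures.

H_L ≈ 11.5 m

V = 4Q/(πD²) = 1.246 m/s; V²/2g = 0.07910 m
Re = 4.49×10^5, ε/D = 7.02×10^-4 → f = 0.01902 (Swamee-Jain)
Major: h_f = f(L/D)·V²/2g = 0.01902·6798·0.07910 = 10.23 m
Minor: ΣK = 15.7; h_m = ΣK·V²/2g = 1.239 m
Total H_L = 10.23 + 1.239 = 11.47 m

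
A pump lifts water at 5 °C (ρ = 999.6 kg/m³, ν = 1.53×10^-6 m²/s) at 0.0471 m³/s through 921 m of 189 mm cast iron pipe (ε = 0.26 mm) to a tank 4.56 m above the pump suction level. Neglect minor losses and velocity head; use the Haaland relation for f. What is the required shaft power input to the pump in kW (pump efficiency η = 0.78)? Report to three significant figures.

V = 4Q/(πD²) = 1.679 m/s; Re = 2.07×10^5; ε/D = 0.00138; f = 0.02227
h_f = f(L/D)V²/2g = 15.59 m
Total head H = z + h_f = 4.56 + 15.59 = 20.15 m
P_hyd = ρgQH = 999.6·9.81·0.0471·20.15 = 9.306 kW
P_shaft = P_hyd/η = 9.306/0.78 = 11.93 kW

P_shaft ≈ 11.9 kW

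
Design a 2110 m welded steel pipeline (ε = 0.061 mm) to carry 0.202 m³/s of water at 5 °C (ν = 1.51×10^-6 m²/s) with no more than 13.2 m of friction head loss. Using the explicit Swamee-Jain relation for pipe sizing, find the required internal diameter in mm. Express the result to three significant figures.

D ≈ 388 mm

Swamee-Jain (Type III): D = 0.66·[ε^1.25·(LQ²/(gh_f))^4.75 + ν·Q^9.4·(L/(gh_f))^5.2]^0.04
LQ²/(gh_f) = 0.6649; L/(gh_f) = 16.29
Term 1 = ε^1.25·(…)^4.75 = 7.76×10^-7; Term 2 = ν·Q^9.4·(…)^5.2 = 8.95×10^-7
D = 0.66·(7.76×10^-7 + 8.95×10^-7)^0.04 = 0.3877 m = 388 mm
Check: V = 1.71 m/s, Re = 4.39×10^5, f = 0.01529, h_f = 12.4 m ≈ 13.2 m ✓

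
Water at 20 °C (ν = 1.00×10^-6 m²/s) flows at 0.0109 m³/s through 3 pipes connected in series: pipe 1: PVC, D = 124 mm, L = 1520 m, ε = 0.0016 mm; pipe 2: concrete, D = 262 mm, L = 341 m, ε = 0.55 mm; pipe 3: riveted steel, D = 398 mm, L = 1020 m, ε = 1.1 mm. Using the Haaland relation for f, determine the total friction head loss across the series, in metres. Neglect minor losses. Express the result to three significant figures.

Pipe 1: V = 0.9026 m/s, Re = 1.12×10^5, ε/D = 1.29×10^-5, f = 0.01746, h_1 = f(L/D)V²/2g = 8.889 m
Pipe 2: V = 0.2022 m/s, Re = 5.30×10^4, ε/D = 0.00210, f = 0.02638, h_2 = f(L/D)V²/2g = 0.07152 m
Pipe 3: V = 0.08761 m/s, Re = 3.49×10^4, ε/D = 0.00276, f = 0.02885, h_3 = f(L/D)V²/2g = 0.02893 m
Series → Q common, losses add: H = Σh = 8.989 m

H ≈ 8.99 m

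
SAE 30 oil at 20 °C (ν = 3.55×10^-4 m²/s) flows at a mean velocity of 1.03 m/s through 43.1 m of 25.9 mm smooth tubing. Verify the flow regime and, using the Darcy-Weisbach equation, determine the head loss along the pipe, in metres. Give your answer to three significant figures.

Re = VD/ν = 1.03·0.02590/3.55×10^-4 = 75.1 → laminar (Re < 2300)
f = 64/Re = 0.8517
h_f = f(L/D)V²/(2g) = 0.8517·(43.1/0.02590)·1.03²/(2·9.81) = 76.63 m

h_f ≈ 76.6 m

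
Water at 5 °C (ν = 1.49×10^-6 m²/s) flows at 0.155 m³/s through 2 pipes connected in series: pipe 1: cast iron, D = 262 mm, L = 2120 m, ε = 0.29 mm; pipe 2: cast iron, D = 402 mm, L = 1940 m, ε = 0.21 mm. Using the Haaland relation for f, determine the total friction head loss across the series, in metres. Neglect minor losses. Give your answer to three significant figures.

Pipe 1: V = 2.875 m/s, Re = 5.06×10^5, ε/D = 0.00111, f = 0.02065, h_1 = f(L/D)V²/2g = 70.40 m
Pipe 2: V = 1.221 m/s, Re = 3.29×10^5, ε/D = 5.22×10^-4, f = 0.01810, h_2 = f(L/D)V²/2g = 6.639 m
Series → Q common, losses add: H = Σh = 77.04 m

H ≈ 77.0 m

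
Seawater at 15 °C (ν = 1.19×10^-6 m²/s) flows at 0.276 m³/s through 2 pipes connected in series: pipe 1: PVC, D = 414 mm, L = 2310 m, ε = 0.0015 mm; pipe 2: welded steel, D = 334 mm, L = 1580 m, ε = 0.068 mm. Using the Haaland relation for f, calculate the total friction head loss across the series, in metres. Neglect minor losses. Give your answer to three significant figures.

Pipe 1: V = 2.050 m/s, Re = 7.13×10^5, ε/D = 3.62×10^-6, f = 0.01232, h_1 = f(L/D)V²/2g = 14.73 m
Pipe 2: V = 3.150 m/s, Re = 8.84×10^5, ε/D = 2.04×10^-4, f = 0.01474, h_2 = f(L/D)V²/2g = 35.26 m
Series → Q common, losses add: H = Σh = 49.99 m

H ≈ 50.0 m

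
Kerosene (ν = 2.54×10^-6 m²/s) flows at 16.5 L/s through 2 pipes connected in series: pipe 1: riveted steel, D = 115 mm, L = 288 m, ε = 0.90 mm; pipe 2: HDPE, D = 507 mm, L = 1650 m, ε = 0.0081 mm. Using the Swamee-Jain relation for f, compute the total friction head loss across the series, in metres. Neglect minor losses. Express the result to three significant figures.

H ≈ 11.7 m

Pipe 1: V = 1.589 m/s, Re = 7.19×10^4, ε/D = 0.00783, f = 0.03622, h_1 = f(L/D)V²/2g = 11.67 m
Pipe 2: V = 0.08173 m/s, Re = 1.63×10^4, ε/D = 1.60×10^-5, f = 0.02722, h_2 = f(L/D)V²/2g = 0.03016 m
Series → Q common, losses add: H = Σh = 11.70 m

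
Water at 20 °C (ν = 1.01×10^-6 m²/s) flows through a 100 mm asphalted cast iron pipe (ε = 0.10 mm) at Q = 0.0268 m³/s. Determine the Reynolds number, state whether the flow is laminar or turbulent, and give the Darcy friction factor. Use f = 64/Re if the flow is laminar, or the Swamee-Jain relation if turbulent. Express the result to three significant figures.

Re ≈ 3.38×10^5; turbulent; f ≈ 0.0206

V = 4Q/(πD²) = 3.412 m/s
Re = VD/ν = 3.412·0.100/1.01×10^-6 = 3.38×10^5
Re > 4000 → turbulent; ε/D = 0.00100
Swamee-Jain: f = 0.02064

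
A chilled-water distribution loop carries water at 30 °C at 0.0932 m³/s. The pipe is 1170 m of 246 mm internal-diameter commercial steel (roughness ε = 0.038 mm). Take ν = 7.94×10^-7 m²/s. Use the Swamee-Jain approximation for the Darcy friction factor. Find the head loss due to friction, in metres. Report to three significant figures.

h_f ≈ 13.8 m

V = 4Q/(πD²) = 4·0.0932/(π·0.246²) = 1.961 m/s
Re = VD/ν = 1.961·0.246/7.94×10^-7 = 6.08×10^5 → turbulent
ε/D = 0.038/246 = 1.54×10^-4
Swamee-Jain: f = 0.01480
h_f = f(L/D)V²/(2g) = 0.01480·(1170/0.246)·1.961²/(2·9.81) = 13.79 m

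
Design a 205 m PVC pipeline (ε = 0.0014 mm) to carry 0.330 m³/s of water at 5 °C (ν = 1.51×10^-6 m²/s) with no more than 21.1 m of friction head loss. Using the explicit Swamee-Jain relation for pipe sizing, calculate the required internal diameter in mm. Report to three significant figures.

Swamee-Jain (Type III): D = 0.66·[ε^1.25·(LQ²/(gh_f))^4.75 + ν·Q^9.4·(L/(gh_f))^5.2]^0.04
LQ²/(gh_f) = 0.1079; L/(gh_f) = 0.9904
Term 1 = ε^1.25·(…)^4.75 = 1.23×10^-12; Term 2 = ν·Q^9.4·(…)^5.2 = 4.28×10^-11
D = 0.66·(1.23×10^-12 + 4.28×10^-11)^0.04 = 0.2543 m = 254 mm
Check: V = 6.50 m/s, Re = 1.09×10^6, f = 0.01158, h_f = 20.1 m ≈ 21.1 m ✓

D ≈ 254 mm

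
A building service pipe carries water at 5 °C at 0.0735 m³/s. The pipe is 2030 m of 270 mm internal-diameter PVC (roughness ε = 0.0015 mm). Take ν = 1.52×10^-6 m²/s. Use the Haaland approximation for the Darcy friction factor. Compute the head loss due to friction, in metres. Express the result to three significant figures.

V = 4Q/(πD²) = 4·0.0735/(π·0.270²) = 1.284 m/s
Re = VD/ν = 1.284·0.270/1.52×10^-6 = 2.28×10^5 → turbulent
ε/D = 0.0015/270 = 5.56×10^-6
Haaland: f = 0.01515
h_f = f(L/D)V²/(2g) = 0.01515·(2030/0.270)·1.284²/(2·9.81) = 9.564 m

h_f ≈ 9.56 m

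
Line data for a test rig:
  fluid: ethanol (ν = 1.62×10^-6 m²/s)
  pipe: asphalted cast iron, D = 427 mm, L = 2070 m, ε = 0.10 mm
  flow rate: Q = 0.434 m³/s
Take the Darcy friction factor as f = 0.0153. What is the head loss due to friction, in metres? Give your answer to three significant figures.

h_f ≈ 34.7 m

V = 4Q/(πD²) = 4·0.434/(π·0.427²) = 3.031 m/s
h_f = f(L/D)V²/(2g) = 0.01530·(2070/0.427)·3.031²/(2·9.81) = 34.72 m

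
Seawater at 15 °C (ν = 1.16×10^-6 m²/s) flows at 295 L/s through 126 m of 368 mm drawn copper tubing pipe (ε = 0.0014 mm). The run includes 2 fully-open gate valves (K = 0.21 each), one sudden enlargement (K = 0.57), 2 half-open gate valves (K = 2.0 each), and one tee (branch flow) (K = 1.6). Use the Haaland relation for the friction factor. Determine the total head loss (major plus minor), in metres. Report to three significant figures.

V = 4Q/(πD²) = 2.774 m/s; V²/2g = 0.3921 m
Re = 8.80×10^5, ε/D = 3.80×10^-6 → f = 0.01190 (Haaland)
Major: h_f = f(L/D)·V²/2g = 0.01190·342.4·0.3921 = 1.597 m
Minor: ΣK = 6.59; h_m = ΣK·V²/2g = 2.584 m
Total H_L = 1.597 + 2.584 = 4.181 m

H_L ≈ 4.18 m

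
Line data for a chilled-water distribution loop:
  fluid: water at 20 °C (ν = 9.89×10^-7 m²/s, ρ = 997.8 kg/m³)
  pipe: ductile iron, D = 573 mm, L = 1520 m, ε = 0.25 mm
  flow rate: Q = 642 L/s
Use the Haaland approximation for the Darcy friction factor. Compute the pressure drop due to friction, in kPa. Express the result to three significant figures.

Δp ≈ 136 kPa

V = 4Q/(πD²) = 4·0.642/(π·0.573²) = 2.490 m/s
Re = VD/ν = 2.490·0.573/9.89×10^-7 = 1.44×10^6 → turbulent
ε/D = 0.25/573 = 4.36×10^-4
Haaland: f = 0.01657
h_f = f(L/D)V²/(2g) = 0.01657·(1520/0.573)·2.490²/(2·9.81) = 13.89 m
Δp = ρg·h_f = 997.8·9.81·13.89 = 136.0 kPa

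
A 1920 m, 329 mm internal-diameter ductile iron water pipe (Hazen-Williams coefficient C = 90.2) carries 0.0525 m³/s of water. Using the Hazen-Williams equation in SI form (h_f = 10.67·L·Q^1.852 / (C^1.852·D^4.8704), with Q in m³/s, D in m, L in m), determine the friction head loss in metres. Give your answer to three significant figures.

h_f = 10.67·1920·0.0525^1.852 / (90.2^1.852·0.329^4.8704) = 4.695 m

h_f ≈ 4.69 m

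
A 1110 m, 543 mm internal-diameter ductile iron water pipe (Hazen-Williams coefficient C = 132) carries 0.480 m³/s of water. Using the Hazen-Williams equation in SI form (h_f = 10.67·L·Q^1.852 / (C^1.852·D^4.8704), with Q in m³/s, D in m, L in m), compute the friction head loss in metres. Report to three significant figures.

h_f = 10.67·1110·0.480^1.852 / (132^1.852·0.543^4.8704) = 7.038 m

h_f ≈ 7.04 m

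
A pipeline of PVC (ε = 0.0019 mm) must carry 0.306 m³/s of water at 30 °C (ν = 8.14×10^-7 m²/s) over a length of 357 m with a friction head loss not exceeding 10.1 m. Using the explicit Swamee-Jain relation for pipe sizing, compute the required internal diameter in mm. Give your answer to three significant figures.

Swamee-Jain (Type III): D = 0.66·[ε^1.25·(LQ²/(gh_f))^4.75 + ν·Q^9.4·(L/(gh_f))^5.2]^0.04
LQ²/(gh_f) = 0.3374; L/(gh_f) = 3.603
Term 1 = ε^1.25·(…)^4.75 = 4.05×10^-10; Term 2 = ν·Q^9.4·(…)^5.2 = 9.36×10^-9
D = 0.66·(4.05×10^-10 + 9.36×10^-9)^0.04 = 0.3156 m = 316 mm
Check: V = 3.91 m/s, Re = 1.52×10^6, f = 0.01103, h_f = 9.73 m ≈ 10.1 m ✓

D ≈ 316 mm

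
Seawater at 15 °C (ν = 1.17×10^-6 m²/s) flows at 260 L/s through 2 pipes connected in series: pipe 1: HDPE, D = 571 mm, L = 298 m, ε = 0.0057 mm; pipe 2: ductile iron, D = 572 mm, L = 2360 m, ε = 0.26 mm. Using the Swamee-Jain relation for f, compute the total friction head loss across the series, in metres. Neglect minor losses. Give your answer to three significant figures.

Pipe 1: V = 1.015 m/s, Re = 4.96×10^5, ε/D = 9.98×10^-6, f = 0.01327, h_1 = f(L/D)V²/2g = 0.3639 m
Pipe 2: V = 1.012 m/s, Re = 4.95×10^5, ε/D = 4.55×10^-4, f = 0.01750, h_2 = f(L/D)V²/2g = 3.766 m
Series → Q common, losses add: H = Σh = 4.130 m

H ≈ 4.13 m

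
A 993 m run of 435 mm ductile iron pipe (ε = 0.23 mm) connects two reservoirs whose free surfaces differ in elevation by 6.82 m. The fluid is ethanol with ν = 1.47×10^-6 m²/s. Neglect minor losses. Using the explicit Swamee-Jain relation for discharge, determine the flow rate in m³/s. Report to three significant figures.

Q ≈ 0.270 m³/s

Swamee-Jain (Type II): Q = -0.965·√(gD⁵h_f/L)·ln[ε/(3.7D) + √(3.17ν²L/(gD³h_f))]
√(gD⁵h_f/L) = √(9.81·0.435⁵·6.82/993) = 0.03239
ε/(3.7D) = 1.43×10^-4; √(3.17ν²L/(gD³h_f)) = 3.51×10^-5
Q = -0.965·0.03239·ln(1.780×10^-4) = 0.2699 m³/s
Check: V = 1.82 m/s, Re = 5.37×10^5, f = 0.01789, h_f = 6.87 m ≈ 6.82 m ✓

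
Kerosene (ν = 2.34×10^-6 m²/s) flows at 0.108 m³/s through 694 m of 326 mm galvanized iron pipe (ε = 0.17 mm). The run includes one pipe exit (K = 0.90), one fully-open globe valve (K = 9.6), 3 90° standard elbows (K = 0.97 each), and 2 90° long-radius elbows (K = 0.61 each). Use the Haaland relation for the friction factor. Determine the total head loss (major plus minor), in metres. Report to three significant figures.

H_L ≈ 4.69 m

V = 4Q/(πD²) = 1.294 m/s; V²/2g = 0.08533 m
Re = 1.80×10^5, ε/D = 5.21×10^-4 → f = 0.01892 (Haaland)
Major: h_f = f(L/D)·V²/2g = 0.01892·2129·0.08533 = 3.437 m
Minor: ΣK = 14.6; h_m = ΣK·V²/2g = 1.248 m
Total H_L = 3.437 + 1.248 = 4.685 m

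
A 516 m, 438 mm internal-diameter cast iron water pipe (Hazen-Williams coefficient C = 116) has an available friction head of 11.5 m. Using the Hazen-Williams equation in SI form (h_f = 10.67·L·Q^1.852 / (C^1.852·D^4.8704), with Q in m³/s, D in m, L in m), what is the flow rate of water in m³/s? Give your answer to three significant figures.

Rearranging: Q = [h_f·C^1.852·D^4.8704 / (10.67·L)]^(1/1.852)
Q = [11.5·116^1.852·0.438^4.8704 / (10.67·516)]^0.540 = 0.4726 m³/s

Q ≈ 0.473 m³/s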